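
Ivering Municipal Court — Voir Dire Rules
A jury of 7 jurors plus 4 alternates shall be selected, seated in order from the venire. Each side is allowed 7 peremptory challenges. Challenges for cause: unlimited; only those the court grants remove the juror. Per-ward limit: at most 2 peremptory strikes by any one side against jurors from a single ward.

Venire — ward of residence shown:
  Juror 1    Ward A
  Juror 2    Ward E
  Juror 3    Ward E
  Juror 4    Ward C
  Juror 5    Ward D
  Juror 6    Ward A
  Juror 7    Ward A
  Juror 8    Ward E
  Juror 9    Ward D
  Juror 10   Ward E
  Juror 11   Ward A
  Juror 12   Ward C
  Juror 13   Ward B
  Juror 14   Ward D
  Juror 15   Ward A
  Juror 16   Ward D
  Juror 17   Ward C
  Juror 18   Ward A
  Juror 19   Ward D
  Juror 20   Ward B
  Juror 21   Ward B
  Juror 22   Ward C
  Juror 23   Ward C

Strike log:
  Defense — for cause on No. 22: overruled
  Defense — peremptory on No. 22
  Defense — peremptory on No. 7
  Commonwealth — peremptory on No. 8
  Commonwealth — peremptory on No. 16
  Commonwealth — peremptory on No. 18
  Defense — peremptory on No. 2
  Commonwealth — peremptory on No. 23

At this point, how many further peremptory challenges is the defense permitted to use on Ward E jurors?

Defense peremptories so far: #22, #7, #2 — 3 of 7 used, 4 left overall.
Against Ward E: #2 — 1 used; per-ward cap 2 leaves 1.
Binding limit: min(4, 1) = 1.

1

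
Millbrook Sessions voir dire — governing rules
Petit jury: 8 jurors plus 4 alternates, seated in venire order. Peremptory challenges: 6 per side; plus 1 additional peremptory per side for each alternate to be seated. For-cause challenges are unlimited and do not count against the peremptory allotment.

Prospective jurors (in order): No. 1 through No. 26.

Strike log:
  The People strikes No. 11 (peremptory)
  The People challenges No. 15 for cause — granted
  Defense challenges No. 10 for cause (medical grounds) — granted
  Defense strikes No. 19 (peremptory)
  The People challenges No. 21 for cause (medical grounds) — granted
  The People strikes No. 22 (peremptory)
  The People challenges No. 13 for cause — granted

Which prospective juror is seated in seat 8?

Removed: #10, #11, #13, #15, #19, #21, #22.
Seating in order: seats 1–8 → #1, #2, #3, #4, #5, #6, #7, #8; alternates → #9, #12, #14, #16.
So seat 8 is #8.

8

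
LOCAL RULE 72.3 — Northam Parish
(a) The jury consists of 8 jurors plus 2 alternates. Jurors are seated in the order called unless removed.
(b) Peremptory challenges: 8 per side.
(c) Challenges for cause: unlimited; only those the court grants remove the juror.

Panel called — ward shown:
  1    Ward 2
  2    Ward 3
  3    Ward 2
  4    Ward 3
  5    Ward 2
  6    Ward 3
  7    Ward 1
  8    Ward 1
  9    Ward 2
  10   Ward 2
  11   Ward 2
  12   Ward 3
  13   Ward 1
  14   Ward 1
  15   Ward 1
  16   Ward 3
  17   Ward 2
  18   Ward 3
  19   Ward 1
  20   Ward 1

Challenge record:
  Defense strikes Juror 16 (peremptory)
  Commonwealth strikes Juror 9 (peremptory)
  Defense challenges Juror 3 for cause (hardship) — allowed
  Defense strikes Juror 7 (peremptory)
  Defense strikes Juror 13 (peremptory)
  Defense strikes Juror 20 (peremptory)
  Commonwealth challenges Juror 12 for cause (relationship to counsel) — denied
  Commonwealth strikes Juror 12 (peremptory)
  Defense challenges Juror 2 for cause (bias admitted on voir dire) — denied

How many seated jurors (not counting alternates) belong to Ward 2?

Removed: #3, #7, #9, #12, #13, #16, #20.
Seated jurors 1–8: #1, #2, #4, #5, #6, #8, #10, #11 (alternates #14, #15 not counted).
Of those, in Ward 2: #1, #5, #10, #11 → 4.

4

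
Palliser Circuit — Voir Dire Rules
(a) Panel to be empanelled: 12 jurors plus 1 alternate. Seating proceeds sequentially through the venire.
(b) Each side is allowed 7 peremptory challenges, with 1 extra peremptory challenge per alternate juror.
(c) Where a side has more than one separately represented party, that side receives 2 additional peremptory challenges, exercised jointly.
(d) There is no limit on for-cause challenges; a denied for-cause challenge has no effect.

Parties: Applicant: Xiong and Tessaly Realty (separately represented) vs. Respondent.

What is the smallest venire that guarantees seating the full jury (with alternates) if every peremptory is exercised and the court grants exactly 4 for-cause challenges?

Seats to fill: 12 + 1 alternates = 13.
Peremptories — Applicant: 7 + 1×1 + 2 = 10; Respondent: 7 + 1×1 = 8; total 18.
For-cause removals: 4.
Minimum venire: 13 + 18 + 4 = 35.

35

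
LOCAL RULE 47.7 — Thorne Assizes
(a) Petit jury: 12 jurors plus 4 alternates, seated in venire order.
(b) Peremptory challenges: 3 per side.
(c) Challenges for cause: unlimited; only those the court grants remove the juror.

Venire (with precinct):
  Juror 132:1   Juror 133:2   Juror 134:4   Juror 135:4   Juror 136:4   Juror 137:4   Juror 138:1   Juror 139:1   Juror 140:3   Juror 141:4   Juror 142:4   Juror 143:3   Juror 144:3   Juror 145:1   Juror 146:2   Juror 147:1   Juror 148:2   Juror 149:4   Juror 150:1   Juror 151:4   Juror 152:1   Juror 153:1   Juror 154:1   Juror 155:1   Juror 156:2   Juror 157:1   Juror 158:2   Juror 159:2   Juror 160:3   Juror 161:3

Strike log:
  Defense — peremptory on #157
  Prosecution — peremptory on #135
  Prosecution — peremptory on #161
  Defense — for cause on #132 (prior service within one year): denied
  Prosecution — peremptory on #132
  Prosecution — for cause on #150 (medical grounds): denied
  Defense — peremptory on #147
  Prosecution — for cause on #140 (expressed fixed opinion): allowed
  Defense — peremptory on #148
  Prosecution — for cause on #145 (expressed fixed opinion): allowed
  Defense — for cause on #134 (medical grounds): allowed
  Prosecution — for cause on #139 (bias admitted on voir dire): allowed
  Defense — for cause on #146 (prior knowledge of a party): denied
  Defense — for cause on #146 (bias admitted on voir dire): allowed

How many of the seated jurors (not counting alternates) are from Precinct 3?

Removed: #132, #134, #135, #139, #140, #145, #146, #147, #148, #157, #161.
Seated jurors 1–12: #133, #136, #137, #138, #141, #142, #143, #144, #149, #150, #151, #152 (alternates #153, #154, #155, #156 not counted).
Of those, in Precinct 3: #143, #144 → 2.

2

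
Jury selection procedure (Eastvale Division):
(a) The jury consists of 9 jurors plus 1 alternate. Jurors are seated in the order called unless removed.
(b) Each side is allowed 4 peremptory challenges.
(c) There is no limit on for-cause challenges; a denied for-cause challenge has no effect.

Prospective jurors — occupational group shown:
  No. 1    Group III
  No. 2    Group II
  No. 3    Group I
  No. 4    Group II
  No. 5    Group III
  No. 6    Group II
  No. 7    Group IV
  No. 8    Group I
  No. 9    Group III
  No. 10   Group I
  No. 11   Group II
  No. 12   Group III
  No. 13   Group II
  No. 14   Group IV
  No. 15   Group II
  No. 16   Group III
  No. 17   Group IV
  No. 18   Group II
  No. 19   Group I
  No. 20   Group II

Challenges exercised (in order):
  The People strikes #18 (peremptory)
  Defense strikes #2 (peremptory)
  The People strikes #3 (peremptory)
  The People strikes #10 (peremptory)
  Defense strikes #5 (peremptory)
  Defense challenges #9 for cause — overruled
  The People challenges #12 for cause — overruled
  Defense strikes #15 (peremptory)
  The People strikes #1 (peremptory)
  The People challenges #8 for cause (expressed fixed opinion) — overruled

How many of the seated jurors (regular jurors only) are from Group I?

Removed: #1, #2, #3, #5, #10, #15, #18.
Seated jurors 1–9: #4, #6, #7, #8, #9, #11, #12, #13, #14 (alternates #16 not counted).
Of those, in Group I: #8 → 1.

1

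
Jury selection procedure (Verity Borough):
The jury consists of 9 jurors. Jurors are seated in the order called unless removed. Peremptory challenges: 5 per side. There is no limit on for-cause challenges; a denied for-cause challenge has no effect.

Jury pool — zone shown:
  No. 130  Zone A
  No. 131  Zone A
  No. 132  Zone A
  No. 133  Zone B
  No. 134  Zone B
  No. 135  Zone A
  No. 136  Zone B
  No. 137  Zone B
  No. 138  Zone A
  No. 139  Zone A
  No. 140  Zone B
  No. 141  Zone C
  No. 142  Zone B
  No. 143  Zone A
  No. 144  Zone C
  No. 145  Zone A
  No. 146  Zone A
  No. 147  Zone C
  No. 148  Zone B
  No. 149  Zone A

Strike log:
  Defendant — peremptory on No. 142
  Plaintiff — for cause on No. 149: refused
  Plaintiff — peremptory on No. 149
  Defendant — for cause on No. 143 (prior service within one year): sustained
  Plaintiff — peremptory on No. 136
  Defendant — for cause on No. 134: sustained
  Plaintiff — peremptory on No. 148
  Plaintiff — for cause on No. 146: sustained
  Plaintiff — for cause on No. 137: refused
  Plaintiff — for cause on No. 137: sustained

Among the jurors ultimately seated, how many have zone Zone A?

Removed: #134, #136, #137, #142, #143, #146, #148, #149.
Seated jurors 1–9: #130, #131, #132, #133, #135, #138, #139, #140, #141.
Of those, in Zone A: #130, #131, #132, #135, #138, #139 → 6.

6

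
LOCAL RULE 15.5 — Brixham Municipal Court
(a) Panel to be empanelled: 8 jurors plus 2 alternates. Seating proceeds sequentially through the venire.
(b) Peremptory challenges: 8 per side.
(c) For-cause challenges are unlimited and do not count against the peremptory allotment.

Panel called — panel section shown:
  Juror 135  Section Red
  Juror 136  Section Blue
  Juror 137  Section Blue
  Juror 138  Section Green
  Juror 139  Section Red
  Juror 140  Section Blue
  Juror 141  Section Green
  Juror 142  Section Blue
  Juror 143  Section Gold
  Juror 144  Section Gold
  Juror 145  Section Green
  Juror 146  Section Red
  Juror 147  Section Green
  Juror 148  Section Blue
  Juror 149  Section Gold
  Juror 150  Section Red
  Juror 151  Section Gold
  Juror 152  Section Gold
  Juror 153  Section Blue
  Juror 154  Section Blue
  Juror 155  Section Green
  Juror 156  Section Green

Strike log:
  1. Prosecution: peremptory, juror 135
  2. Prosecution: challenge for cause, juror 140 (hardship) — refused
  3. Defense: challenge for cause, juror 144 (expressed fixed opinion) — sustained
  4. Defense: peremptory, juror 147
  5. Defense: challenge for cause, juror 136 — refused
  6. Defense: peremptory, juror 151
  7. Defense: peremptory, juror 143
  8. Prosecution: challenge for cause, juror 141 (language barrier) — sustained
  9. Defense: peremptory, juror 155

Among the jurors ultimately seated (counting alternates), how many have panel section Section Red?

2

Removed: #135, #141, #143, #144, #147, #151, #155.
Seated (10 incl. alternates): #136, #137, #138, #139, #140, #142, #145, #146, #148, #149.
Of those, in Section Red: #139, #146 → 2.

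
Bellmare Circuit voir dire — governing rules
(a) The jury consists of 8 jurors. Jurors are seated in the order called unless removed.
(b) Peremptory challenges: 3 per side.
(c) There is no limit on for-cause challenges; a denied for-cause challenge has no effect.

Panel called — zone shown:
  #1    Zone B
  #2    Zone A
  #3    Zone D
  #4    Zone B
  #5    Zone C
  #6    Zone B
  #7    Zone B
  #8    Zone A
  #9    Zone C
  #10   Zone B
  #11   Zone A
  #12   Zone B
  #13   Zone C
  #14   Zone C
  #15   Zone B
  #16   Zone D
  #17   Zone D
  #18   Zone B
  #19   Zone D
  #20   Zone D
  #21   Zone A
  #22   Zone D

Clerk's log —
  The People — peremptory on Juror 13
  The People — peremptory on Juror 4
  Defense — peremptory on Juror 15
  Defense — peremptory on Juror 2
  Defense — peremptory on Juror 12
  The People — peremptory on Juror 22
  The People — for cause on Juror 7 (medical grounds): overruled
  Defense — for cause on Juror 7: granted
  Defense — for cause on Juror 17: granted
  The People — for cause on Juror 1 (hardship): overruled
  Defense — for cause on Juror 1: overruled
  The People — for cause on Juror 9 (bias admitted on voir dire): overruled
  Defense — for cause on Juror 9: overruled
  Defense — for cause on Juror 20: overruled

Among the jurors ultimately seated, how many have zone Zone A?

Removed: #2, #4, #7, #12, #13, #15, #17, #22.
Seated jurors 1–8: #1, #3, #5, #6, #8, #9, #10, #11.
Of those, in Zone A: #8, #11 → 2.

2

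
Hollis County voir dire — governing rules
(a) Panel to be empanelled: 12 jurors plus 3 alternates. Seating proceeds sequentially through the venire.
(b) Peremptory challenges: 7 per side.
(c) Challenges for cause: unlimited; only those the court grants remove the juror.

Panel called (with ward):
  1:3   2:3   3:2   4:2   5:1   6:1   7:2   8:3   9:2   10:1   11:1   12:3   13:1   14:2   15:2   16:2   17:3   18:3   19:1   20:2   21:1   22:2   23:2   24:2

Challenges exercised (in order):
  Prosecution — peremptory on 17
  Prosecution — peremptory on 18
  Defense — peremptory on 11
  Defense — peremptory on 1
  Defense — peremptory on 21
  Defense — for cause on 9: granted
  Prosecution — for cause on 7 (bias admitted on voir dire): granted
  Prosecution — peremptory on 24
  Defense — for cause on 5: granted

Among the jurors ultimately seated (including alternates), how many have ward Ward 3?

Removed: #1, #5, #7, #9, #11, #17, #18, #21, #24.
Seated (15 incl. alternates): #2, #3, #4, #6, #8, #10, #12, #13, #14, #15, #16, #19, #20, #22, #23.
Of those, in Ward 3: #2, #8, #12 → 3.

3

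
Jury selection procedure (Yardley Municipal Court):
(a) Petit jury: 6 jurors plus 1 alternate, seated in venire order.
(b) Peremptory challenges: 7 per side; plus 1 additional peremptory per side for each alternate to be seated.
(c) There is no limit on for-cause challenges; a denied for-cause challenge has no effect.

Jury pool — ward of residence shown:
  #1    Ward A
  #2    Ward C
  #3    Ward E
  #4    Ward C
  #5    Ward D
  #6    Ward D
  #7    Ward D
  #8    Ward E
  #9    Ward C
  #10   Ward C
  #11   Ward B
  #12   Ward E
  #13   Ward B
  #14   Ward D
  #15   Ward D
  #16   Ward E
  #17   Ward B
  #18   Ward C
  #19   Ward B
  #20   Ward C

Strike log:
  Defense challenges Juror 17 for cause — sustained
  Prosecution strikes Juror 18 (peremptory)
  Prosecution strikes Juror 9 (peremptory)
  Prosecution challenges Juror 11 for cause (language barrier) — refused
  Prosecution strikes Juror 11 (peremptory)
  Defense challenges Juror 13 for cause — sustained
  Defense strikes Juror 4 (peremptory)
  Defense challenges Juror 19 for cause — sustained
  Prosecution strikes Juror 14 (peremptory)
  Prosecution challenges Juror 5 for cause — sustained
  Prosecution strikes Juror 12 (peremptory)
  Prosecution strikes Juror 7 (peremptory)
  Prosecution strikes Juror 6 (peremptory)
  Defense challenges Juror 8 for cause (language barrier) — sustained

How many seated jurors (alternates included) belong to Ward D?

1

Removed: #4, #5, #6, #7, #8, #9, #11, #12, #13, #14, #17, #18, #19.
Seated (7 incl. alternates): #1, #2, #3, #10, #15, #16, #20.
Of those, in Ward D: #15 → 1.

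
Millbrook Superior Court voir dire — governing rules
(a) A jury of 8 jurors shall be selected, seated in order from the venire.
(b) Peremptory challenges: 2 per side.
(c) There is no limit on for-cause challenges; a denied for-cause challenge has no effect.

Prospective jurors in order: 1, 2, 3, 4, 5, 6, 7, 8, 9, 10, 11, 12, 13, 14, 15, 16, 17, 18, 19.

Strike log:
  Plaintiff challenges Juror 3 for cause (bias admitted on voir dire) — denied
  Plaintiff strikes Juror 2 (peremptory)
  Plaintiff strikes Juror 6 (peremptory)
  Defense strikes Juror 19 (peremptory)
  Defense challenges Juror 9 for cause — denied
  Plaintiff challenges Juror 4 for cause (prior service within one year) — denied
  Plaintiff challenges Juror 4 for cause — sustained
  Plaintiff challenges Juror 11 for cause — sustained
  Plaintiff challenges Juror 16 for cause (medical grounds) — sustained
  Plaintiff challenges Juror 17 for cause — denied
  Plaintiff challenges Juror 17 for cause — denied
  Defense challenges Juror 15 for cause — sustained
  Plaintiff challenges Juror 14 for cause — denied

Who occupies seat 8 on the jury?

Removed: #2, #4, #6, #11, #15, #16, #19. (#3, #9, #14, #17 stay — for-cause denied.)
Seating in order: seats 1–8 → #1, #3, #5, #7, #8, #9, #10, #12.
So seat 8 is #12.

12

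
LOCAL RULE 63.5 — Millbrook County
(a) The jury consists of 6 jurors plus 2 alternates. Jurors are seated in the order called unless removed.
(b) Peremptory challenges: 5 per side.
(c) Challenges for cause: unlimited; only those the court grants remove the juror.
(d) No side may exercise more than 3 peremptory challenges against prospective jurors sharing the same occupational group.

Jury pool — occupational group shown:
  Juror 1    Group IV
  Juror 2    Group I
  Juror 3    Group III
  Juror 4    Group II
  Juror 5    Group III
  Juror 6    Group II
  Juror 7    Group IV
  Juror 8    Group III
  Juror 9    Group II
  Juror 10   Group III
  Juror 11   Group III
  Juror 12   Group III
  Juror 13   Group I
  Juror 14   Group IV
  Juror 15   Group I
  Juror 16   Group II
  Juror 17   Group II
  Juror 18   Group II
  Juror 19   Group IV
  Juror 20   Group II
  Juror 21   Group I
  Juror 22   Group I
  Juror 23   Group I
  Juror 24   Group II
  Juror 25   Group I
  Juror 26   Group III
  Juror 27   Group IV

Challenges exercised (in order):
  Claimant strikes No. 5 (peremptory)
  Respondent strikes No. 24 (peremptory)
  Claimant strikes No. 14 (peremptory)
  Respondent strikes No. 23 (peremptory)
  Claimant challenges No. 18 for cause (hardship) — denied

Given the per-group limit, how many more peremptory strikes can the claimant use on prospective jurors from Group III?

2

Claimant peremptories so far: #5, #14 — 2 of 5 used, 3 left overall.
Against Group III: #5 — 1 used; per-group cap 3 leaves 2.
Binding limit: min(3, 2) = 2.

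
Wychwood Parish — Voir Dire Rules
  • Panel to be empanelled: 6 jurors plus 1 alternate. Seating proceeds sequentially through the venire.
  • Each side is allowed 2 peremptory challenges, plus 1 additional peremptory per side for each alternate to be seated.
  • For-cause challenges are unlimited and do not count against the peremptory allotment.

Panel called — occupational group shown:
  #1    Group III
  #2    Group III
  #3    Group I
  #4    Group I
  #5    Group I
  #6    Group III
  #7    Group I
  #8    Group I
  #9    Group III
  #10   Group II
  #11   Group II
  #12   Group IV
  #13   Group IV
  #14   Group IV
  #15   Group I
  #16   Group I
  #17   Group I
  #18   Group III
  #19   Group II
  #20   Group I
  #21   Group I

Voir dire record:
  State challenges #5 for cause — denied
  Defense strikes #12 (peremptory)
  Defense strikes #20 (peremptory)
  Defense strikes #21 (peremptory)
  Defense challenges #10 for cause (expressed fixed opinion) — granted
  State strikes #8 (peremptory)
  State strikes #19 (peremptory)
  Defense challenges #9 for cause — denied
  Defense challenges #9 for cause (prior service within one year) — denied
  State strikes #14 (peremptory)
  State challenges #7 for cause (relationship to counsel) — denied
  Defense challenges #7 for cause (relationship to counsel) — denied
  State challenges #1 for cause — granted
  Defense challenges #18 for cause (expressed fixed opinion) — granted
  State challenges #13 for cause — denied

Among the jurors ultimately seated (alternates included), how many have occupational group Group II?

Removed: #1, #8, #10, #12, #14, #18, #19, #20, #21.
Seated (7 incl. alternates): #2, #3, #4, #5, #6, #7, #9.
None of those are in Group II → 0.

0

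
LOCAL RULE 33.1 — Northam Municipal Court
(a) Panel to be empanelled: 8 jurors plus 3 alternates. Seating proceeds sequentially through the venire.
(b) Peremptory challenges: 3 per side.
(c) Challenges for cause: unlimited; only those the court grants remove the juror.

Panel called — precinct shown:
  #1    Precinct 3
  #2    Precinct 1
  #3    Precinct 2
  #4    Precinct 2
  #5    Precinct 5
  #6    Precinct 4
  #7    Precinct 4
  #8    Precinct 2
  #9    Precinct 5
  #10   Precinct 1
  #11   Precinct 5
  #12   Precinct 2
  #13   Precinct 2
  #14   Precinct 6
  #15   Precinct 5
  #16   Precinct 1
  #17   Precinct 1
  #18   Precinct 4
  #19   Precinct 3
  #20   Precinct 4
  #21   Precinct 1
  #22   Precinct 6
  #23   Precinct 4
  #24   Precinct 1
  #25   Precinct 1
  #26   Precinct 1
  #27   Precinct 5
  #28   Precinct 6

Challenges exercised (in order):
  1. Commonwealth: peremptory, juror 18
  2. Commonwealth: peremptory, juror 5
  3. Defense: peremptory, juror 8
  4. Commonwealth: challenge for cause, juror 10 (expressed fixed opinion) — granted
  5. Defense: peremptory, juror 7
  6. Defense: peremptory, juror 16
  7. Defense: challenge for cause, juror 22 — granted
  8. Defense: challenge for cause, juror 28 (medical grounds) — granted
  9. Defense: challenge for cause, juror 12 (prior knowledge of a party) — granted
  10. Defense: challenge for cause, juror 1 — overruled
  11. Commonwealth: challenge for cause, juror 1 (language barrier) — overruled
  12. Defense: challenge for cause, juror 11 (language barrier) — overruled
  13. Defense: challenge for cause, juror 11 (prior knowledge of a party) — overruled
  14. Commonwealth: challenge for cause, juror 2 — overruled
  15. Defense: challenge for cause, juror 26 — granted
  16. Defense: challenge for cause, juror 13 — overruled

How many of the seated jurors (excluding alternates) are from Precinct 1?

Removed: #5, #7, #8, #10, #12, #16, #18, #22, #26, #28.
Seated jurors 1–8: #1, #2, #3, #4, #6, #9, #11, #13 (alternates #14, #15, #17 not counted).
Of those, in Precinct 1: #2 → 1.

1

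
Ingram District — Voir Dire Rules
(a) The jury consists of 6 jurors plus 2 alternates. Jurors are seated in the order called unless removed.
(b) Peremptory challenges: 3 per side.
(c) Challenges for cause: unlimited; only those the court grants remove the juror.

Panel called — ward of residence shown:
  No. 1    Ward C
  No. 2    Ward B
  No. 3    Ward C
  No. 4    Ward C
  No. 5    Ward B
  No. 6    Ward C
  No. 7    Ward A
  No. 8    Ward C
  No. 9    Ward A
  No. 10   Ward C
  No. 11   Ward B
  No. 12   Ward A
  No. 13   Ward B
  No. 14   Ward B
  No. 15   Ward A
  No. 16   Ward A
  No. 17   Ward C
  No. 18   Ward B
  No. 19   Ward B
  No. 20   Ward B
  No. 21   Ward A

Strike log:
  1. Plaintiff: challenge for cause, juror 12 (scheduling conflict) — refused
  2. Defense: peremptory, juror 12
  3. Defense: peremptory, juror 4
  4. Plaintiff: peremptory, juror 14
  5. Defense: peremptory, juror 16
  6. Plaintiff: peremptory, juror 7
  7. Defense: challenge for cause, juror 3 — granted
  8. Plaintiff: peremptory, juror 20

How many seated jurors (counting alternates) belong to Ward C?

Removed: #3, #4, #7, #12, #14, #16, #20.
Seated (8 incl. alternates): #1, #2, #5, #6, #8, #9, #10, #11.
Of those, in Ward C: #1, #6, #8, #10 → 4.

4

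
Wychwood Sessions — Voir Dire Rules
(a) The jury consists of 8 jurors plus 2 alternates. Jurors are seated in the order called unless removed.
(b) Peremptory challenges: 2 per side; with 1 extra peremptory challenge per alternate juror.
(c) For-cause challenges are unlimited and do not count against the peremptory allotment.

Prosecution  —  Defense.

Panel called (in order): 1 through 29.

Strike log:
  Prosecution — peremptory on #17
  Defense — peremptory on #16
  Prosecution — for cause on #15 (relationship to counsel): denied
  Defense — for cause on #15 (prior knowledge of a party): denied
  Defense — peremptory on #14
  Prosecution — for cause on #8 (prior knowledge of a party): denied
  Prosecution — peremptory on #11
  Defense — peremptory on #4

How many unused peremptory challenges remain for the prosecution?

2

Prosecution allotment: 2 base + 1 × 2 alternates = 4.
Prosecution peremptories used: #17, #11 — 2 (for-cause on #15, #8 don't count).
Remaining: 4 − 2 = 2.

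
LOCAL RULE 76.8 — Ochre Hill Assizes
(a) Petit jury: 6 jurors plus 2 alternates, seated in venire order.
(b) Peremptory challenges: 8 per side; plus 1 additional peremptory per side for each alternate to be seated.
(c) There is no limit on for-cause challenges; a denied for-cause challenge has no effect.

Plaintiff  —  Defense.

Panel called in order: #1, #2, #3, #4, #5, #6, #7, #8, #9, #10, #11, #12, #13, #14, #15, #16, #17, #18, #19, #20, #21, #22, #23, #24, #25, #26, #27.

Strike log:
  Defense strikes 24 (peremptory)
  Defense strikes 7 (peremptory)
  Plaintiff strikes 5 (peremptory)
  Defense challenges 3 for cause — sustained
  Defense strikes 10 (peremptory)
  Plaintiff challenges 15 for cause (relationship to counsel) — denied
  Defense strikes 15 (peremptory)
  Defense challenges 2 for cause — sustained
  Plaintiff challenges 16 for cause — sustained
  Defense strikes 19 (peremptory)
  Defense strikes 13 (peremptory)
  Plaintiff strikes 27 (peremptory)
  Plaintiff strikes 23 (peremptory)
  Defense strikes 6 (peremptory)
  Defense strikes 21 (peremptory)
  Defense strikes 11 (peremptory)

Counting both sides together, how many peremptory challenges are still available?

Plaintiff allotment: 8 base + 1 × 2 alternates = 10. Defense allotment: 8 base + 1 × 2 alternates = 10.
Plaintiff peremptories used: #5, #27, #23 — 3 (for-cause on #15, #16 don't count).
Defense peremptories used: #24, #7, #10, #15, #19, #13, #6, #21, #11 — 9 (for-cause on #3, #2 don't count).
Remaining: (10 − 3) + (10 − 9) = 8.

8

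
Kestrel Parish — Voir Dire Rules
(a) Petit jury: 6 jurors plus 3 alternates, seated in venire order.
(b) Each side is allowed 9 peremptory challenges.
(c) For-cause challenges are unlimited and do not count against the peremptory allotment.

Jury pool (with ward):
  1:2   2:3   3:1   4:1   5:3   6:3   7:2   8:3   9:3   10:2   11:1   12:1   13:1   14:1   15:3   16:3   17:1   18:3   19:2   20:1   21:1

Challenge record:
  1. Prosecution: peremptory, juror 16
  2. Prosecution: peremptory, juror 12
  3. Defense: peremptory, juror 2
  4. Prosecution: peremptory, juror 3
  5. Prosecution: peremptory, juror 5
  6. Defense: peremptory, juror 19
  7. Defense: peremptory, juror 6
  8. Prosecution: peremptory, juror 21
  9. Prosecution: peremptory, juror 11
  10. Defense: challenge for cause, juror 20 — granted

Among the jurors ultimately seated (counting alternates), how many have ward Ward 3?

Removed: #2, #3, #5, #6, #11, #12, #16, #19, #20, #21.
Seated (9 incl. alternates): #1, #4, #7, #8, #9, #10, #13, #14, #15.
Of those, in Ward 3: #8, #9, #15 → 3.

3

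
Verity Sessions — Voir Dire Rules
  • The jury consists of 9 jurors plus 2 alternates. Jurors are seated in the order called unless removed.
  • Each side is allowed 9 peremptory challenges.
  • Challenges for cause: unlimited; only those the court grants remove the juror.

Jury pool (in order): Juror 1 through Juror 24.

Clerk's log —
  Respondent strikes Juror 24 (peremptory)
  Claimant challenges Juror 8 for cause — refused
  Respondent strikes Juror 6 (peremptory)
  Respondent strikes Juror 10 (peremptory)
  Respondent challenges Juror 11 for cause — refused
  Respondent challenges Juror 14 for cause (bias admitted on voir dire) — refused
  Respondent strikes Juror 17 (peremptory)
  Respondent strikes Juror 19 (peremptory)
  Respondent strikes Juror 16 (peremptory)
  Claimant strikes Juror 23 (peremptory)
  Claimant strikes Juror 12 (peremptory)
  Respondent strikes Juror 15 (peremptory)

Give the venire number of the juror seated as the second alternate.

14

Removed: #6, #10, #12, #15, #16, #17, #19, #23, #24. (#8, #11, #14 stay — for-cause denied.)
Seating in order: seats 1–9 → #1, #2, #3, #4, #5, #7, #8, #9, #11; alternates → #13, #14.
So alternate 2 is #14.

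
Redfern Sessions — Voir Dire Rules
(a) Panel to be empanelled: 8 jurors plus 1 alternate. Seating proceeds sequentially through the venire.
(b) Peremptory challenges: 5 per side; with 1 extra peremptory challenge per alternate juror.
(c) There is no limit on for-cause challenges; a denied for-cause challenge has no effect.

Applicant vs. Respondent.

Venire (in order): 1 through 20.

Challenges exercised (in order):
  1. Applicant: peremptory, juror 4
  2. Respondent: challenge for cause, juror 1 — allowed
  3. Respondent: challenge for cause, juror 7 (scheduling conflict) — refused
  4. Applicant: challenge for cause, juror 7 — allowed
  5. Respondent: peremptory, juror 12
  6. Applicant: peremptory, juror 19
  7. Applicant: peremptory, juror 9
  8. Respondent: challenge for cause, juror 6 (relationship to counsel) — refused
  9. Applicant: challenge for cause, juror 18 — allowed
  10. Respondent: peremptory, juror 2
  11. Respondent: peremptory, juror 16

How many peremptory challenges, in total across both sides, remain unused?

6

Applicant allotment: 5 base + 1 × 1 alternate = 6. Respondent allotment: 5 base + 1 × 1 alternate = 6.
Applicant peremptories used: #4, #19, #9 — 3 (for-cause on #7, #18 don't count).
Respondent peremptories used: #12, #2, #16 — 3 (for-cause on #1, #7, #6 don't count).
Remaining: (6 − 3) + (6 − 3) = 6.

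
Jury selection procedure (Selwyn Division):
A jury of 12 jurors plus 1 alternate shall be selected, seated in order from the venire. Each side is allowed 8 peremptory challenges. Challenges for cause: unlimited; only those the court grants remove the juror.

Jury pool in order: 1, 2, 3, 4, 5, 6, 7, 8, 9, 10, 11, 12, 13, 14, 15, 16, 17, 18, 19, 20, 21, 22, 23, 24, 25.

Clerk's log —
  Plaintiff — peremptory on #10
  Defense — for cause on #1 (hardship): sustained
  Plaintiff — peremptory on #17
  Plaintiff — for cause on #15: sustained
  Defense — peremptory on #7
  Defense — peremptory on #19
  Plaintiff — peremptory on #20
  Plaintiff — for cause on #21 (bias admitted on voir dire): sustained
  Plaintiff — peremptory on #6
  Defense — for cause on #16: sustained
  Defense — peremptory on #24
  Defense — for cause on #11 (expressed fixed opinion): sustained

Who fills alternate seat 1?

25

Removed: #1, #6, #7, #10, #11, #15, #16, #17, #19, #20, #21, #24.
Seating in order: seats 1–12 → #2, #3, #4, #5, #8, #9, #12, #13, #14, #18, #22, #23; alternates → #25.
So alternate 1 is #25.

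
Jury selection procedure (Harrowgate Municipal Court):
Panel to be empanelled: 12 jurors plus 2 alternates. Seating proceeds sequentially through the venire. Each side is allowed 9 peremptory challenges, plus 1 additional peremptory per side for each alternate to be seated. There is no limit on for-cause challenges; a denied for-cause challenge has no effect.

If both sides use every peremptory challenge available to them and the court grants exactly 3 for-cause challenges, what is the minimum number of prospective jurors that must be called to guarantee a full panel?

Seats to fill: 12 + 2 alternates = 14.
Peremptories: 9 + 1×2 = 11 per side × 2 sides = 22.
For-cause removals: 3.
Minimum venire: 14 + 22 + 3 = 39.

39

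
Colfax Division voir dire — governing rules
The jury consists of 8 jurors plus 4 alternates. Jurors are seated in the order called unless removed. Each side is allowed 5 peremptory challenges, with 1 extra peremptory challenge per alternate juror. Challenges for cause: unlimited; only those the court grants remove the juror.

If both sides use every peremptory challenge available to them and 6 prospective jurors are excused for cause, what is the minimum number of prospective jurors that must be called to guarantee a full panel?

36

Seats to fill: 8 + 4 alternates = 12.
Peremptories: 5 + 1×4 = 9 per side × 2 sides = 18.
For-cause removals: 6.
Minimum venire: 12 + 18 + 6 = 36.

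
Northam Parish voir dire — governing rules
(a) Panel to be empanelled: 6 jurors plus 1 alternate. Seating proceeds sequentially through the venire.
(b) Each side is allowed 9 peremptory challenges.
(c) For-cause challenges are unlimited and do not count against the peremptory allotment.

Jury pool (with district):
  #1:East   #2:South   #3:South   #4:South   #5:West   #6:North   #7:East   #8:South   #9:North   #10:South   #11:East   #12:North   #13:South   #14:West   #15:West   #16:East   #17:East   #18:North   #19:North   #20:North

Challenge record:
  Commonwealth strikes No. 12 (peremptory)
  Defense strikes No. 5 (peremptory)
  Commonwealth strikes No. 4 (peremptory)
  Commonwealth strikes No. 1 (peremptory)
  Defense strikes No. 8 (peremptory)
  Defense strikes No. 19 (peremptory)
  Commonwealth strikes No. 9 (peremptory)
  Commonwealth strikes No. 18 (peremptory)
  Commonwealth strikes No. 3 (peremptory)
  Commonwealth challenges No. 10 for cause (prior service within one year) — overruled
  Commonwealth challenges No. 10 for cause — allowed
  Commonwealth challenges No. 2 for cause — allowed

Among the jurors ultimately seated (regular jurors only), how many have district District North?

1

Removed: #1, #2, #3, #4, #5, #8, #9, #10, #12, #18, #19.
Seated jurors 1–6: #6, #7, #11, #13, #14, #15 (alternates #16 not counted).
Of those, in District North: #6 → 1.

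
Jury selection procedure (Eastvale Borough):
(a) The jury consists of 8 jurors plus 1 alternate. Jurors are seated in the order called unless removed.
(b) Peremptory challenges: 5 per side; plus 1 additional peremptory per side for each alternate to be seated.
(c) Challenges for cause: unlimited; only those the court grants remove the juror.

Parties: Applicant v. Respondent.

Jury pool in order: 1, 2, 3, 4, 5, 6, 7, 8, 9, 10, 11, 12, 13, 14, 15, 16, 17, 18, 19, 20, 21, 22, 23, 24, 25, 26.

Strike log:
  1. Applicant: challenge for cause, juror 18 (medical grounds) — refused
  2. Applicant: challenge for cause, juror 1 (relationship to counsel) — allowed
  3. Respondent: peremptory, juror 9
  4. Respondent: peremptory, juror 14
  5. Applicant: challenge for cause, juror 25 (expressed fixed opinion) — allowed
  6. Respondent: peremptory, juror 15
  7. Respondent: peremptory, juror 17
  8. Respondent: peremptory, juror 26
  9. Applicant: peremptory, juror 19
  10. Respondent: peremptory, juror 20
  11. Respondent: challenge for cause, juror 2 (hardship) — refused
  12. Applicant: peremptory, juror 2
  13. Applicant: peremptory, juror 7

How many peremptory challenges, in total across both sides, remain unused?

Applicant allotment: 5 base + 1 × 1 alternate = 6. Respondent allotment: 5 base + 1 × 1 alternate = 6.
Applicant peremptories used: #19, #2, #7 — 3 (for-cause on #18, #1, #25 don't count).
Respondent peremptories used: #9, #14, #15, #17, #26, #20 — 6 (the for-cause on #2 doesn't count).
Remaining: (6 − 3) + (6 − 6) = 3.

3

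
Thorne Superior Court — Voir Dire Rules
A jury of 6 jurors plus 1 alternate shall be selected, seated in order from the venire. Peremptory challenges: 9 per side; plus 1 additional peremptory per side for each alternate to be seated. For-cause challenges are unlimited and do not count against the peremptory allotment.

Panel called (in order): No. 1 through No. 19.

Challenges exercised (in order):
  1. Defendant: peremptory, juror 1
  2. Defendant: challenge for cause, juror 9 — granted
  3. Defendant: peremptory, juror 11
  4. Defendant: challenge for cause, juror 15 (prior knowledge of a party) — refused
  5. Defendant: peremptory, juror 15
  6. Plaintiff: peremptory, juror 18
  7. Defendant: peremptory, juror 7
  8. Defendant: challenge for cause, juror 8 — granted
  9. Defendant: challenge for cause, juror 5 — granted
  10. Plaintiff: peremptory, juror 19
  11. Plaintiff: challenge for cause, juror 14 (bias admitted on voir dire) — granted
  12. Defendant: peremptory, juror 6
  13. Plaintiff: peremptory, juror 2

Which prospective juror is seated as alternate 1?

Removed: #1, #2, #5, #6, #7, #8, #9, #11, #14, #15, #18, #19.
Seating in order: seats 1–6 → #3, #4, #10, #12, #13, #16; alternates → #17.
So alternate 1 is #17.

17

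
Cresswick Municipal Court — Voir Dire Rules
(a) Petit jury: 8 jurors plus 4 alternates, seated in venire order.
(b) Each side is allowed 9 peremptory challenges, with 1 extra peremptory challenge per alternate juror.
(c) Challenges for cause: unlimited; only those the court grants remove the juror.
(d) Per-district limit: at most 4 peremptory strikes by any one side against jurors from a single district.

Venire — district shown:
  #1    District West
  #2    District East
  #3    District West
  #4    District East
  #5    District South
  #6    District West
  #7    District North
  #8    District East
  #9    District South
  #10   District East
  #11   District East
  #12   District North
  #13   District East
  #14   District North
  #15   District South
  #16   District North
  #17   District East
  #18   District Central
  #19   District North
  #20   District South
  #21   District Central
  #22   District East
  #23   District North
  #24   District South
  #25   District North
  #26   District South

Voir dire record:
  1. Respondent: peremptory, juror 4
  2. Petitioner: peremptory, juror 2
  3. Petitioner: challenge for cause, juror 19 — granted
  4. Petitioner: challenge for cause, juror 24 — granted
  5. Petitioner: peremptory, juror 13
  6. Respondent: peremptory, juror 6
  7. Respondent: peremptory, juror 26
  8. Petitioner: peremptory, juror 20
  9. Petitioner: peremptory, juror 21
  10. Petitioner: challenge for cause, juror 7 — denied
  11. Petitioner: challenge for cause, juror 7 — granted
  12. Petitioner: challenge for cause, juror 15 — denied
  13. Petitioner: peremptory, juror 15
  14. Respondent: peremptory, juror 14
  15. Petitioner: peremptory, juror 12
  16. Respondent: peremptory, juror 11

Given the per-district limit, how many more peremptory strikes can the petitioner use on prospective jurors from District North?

3

Petitioner peremptories so far: #2, #13, #20, #21, #15, #12 — 6 of 13 used, 7 left overall.
Against District North: #12 — 1 used; per-district cap 4 leaves 3.
Binding limit: min(7, 3) = 3.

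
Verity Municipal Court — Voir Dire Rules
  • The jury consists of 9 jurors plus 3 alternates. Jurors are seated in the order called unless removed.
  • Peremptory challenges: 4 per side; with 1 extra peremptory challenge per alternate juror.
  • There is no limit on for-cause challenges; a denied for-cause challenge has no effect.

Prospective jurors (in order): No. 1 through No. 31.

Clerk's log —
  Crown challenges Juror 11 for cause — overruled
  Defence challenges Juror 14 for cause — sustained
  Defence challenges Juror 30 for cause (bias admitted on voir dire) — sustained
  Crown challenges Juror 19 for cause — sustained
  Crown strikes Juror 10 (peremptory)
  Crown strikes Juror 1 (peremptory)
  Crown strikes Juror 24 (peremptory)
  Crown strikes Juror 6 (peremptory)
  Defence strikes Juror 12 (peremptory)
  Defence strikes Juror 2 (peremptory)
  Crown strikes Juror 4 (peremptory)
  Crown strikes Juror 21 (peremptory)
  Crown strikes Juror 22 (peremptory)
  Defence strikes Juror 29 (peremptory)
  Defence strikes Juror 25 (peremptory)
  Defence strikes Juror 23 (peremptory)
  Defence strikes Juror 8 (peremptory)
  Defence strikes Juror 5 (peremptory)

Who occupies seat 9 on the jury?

18

Removed: #1, #2, #4, #5, #6, #8, #10, #12, #14, #19, #21, #22, #23, #24, #25, #29, #30. (#11 stays — for-cause denied.)
Seating in order: seats 1–9 → #3, #7, #9, #11, #13, #15, #16, #17, #18; alternates → #20, #26, #27.
So seat 9 is #18.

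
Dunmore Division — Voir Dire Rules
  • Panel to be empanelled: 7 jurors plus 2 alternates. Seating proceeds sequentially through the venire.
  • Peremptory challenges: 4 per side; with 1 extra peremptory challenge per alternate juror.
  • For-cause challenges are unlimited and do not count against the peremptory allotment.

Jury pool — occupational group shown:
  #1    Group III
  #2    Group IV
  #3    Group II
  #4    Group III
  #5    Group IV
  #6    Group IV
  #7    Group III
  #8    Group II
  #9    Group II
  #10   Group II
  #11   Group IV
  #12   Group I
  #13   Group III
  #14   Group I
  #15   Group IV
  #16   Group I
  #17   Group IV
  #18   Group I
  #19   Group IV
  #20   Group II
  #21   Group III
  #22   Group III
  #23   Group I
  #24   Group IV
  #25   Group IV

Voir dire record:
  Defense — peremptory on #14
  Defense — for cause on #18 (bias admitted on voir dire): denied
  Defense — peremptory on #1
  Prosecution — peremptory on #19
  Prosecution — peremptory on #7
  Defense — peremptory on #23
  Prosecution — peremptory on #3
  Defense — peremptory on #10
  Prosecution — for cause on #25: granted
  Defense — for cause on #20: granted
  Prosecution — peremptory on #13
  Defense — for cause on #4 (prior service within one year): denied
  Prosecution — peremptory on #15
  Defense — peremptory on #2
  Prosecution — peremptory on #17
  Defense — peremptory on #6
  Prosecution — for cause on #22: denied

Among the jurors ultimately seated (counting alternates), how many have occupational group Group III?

Removed: #1, #2, #3, #6, #7, #10, #13, #14, #15, #17, #19, #20, #23, #25.
Seated (9 incl. alternates): #4, #5, #8, #9, #11, #12, #16, #18, #21.
Of those, in Group III: #4, #21 → 2.

2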